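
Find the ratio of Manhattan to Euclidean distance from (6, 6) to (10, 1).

L1 = |6 - 10| + |6 - 1| = 4 + 5 = 9
L2 = √(4² + 5²) = √41 ≈ 6.4031
L1 ≥ L2 always (equality iff movement is along one axis); L1 > L2 here.
Ratio L1/L2 = 9/√41 ≈ 1.4056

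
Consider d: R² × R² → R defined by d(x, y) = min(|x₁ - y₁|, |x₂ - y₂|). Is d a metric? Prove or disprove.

No. d fails identity of indiscernibles: take x = (-2, 0) and y = (-2, 3). Then d(x,y) = min(|-2 - (-2)|, |0 - 3|) = min(0, 3) = 0, yet x ≠ y.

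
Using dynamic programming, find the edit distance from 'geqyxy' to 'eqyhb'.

Let D[i][j] be the edit distance between the first i characters of 'geqyxy' and the first j characters of 'eqyhb', with D[i][0] = i, D[0][j] = j, and D[i][j] = D[i-1][j-1] if the characters match, else 1 + min(D[i-1][j], D[i][j-1], D[i-1][j-1]). Filling the table (rows: prefixes of 'geqyxy', columns: prefixes of 'eqyhb'):
     ε  e  q  y  h  b
  ε  0  1  2  3  4  5
  g  1  1  2  3  4  5
  e  2  1  2  3  4  5
  q  3  2  1  2  3  4
  y  4  3  2  1  2  3
  x  5  4  3  2  2  3
  y  6  5  4  3  3  3
The bottom-right entry gives D[6][5] = 3, so no sequence of fewer than 3 edits works. Backtracking through the table gives one optimal edit sequence (3 edits):
  geqyxy → eqyxy (del g @1)
  eqyxy → eqyhy (sub x→h @4)
  eqyhy → eqyhb (sub y→b @5)
Edit distance = 3.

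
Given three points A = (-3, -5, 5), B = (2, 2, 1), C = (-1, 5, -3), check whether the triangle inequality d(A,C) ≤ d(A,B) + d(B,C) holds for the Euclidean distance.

d(A,B) = √(5² + 7² + 4²) = √90 ≈ 9.4868, d(B,C) = √(3² + 3² + 4²) = √34 ≈ 5.831, d(A,C) = √(2² + 10² + 8²) = √168 ≈ 12.9615.
d(A,C) ≈ 12.9615 ≤ 9.4868 + 5.831 = 15.3178. Triangle inequality is satisfied.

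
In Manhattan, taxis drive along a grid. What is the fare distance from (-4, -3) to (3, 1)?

Σ|x_i - y_i| = |-4 - 3| + |-3 - 1| = 7 + 4 = 11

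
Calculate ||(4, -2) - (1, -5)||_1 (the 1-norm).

Σ|x_i - y_i| = |4 - 1| + |-2 - (-5)| = 3 + 3 = 6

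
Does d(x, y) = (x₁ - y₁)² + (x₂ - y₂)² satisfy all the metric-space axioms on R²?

No. The squared Euclidean distance fails the triangle inequality. Counterexample: x = (0, 0), y = (5, 3), z = (10, 6). d(x,z) = 10² + 6² = 136, but d(x,y) + d(y,z) = (5² + 3²) + (5² + 3²) = 34 + 34 = 68. Since 136 > 68, the triangle inequality is violated. (Note: √d, the ordinary Euclidean distance, IS a metric.)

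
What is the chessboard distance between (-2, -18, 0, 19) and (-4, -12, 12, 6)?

max(|x_i - y_i|) = max(|-2 - (-4)|, |-18 - (-12)|, |0 - 12|, |19 - 6|) = max(2, 6, 12, 13) = 13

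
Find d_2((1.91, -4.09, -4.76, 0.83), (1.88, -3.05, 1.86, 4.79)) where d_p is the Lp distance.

(Σ|x_i - y_i|^2)^(1/2) = (|1.91 - 1.88|^2 + |-4.09 - (-3.05)|^2 + |-4.76 - 1.86|^2 + |0.83 - 4.79|^2)^(1/2)
= (0.03^2 + 1.04^2 + 6.62^2 + 3.96^2)^(1/2) = (0.0009 + 1.0816 + 43.8244 + 15.6816)^(1/2) = (60.5885)^(1/2) ≈ 7.7839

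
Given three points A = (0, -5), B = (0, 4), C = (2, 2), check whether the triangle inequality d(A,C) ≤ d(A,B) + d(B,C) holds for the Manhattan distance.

d(A,B) = 0 + 9 = 9, d(B,C) = 2 + 2 = 4, d(A,C) = 2 + 7 = 9.
d(A,C) = 9 ≤ 9 + 4 = 13. Triangle inequality is satisfied.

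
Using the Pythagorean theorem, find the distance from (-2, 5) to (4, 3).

√(Σ(x_i - y_i)²) = √((-2 - 4)² + (5 - 3)²)
= √((-6)² + 2²) = √(36 + 4) = √40 ≈ 6.3246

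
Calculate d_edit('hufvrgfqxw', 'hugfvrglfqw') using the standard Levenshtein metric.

Let D[i][j] be the edit distance between the first i characters of 'hufvrgfqxw' and the first j characters of 'hugfvrglfqw', with D[i][0] = i, D[0][j] = j, and D[i][j] = D[i-1][j-1] if the characters match, else 1 + min(D[i-1][j], D[i][j-1], D[i-1][j-1]). Filling the table (rows: prefixes of 'hufvrgfqxw', columns: prefixes of 'hugfvrglfqw'):
     ε  h  u  g  f  v  r  g  l  f  q  w
  ε  0  1  2  3  4  5  6  7  8  9 10 11
  h  1  0  1  2  3  4  5  6  7  8  9 10
  u  2  1  0  1  2  3  4  5  6  7  8  9
  f  3  2  1  1  1  2  3  4  5  6  7  8
  v  4  3  2  2  2  1  2  3  4  5  6  7
  r  5  4  3  3  3  2  1  2  3  4  5  6
  g  6  5  4  3  4  3  2  1  2  3  4  5
  f  7  6  5  4  3  4  3  2  2  2  3  4
  q  8  7  6  5  4  4  4  3  3  3  2  3
  x  9  8  7  6  5  5  5  4  4  4  3  3
  w 10  9  8  7  6  6  6  5  5  5  4  3
The bottom-right entry gives D[10][11] = 3, so no sequence of fewer than 3 edits works. Backtracking through the table gives one optimal edit sequence (3 edits):
  hufvrgfqxw → hugfvrgfqxw (ins g @3)
  hugfvrgfqxw → hugfvrglfqxw (ins l @8)
  hugfvrglfqxw → hugfvrglfqw (del x @11)
Edit distance = 3.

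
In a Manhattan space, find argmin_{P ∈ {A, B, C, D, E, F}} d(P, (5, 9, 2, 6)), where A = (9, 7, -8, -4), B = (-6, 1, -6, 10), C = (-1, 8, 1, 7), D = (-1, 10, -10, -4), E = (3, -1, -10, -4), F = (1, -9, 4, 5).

Distances: d(A) = 26, d(B) = 31, d(C) = 9, d(D) = 29, d(E) = 34, d(F) = 25. Nearest: C = (-1, 8, 1, 7) with distance 9.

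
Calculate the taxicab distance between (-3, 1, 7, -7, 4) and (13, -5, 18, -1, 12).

Σ|x_i - y_i| = |-3 - 13| + |1 - (-5)| + |7 - 18| + |-7 - (-1)| + |4 - 12| = 16 + 6 + 11 + 6 + 8 = 47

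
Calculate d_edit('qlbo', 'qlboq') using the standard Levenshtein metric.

Let D[i][j] be the edit distance between the first i characters of 'qlbo' and the first j characters of 'qlboq', with D[i][0] = i, D[0][j] = j, and D[i][j] = D[i-1][j-1] if the characters match, else 1 + min(D[i-1][j], D[i][j-1], D[i-1][j-1]). Filling the table (rows: prefixes of 'qlbo', columns: prefixes of 'qlboq'):
     ε  q  l  b  o  q
  ε  0  1  2  3  4  5
  q  1  0  1  2  3  4
  l  2  1  0  1  2  3
  b  3  2  1  0  1  2
  o  4  3  2  1  0  1
The bottom-right entry gives D[4][5] = 1, so no sequence of fewer than 1 edit works. Backtracking through the table gives one optimal edit sequence (1 edit):
  qlbo → qlboq (ins q @5)
Edit distance = 1.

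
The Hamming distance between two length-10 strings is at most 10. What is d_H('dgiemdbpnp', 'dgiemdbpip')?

Differing positions: 9. Hamming distance = 1. The maximum possible Hamming distance for length-10 strings is 10, so d_H/10 = 1/10 = 0.1.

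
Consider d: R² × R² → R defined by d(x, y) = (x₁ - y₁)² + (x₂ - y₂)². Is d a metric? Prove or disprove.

No. The squared Euclidean distance fails the triangle inequality. Counterexample: x = (0, 0), y = (4, 4), z = (8, 8). d(x,z) = 8² + 8² = 128, but d(x,y) + d(y,z) = (4² + 4²) + (4² + 4²) = 32 + 32 = 64. Since 128 > 64, the triangle inequality is violated. (Note: √d, the ordinary Euclidean distance, IS a metric.)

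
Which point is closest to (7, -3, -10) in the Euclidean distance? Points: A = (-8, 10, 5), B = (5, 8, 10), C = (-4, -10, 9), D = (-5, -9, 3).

Distances: d(A) ≈ 24.8797, d(B) ≈ 22.9129, d(C) ≈ 23.0434, d(D) ≈ 18.6815. Nearest: D = (-5, -9, 3) with distance 18.6815.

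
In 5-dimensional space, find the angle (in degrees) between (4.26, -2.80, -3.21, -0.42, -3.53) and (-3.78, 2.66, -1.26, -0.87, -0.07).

With u = (4.26, -2.80, -3.21, -0.42, -3.53), v = (-3.78, 2.66, -1.26, -0.87, -0.07):
u·v = 4.26·(-3.78) + (-2.8)·2.66 + (-3.21)·(-1.26) + (-0.42)·(-0.87) + (-3.53)·(-0.07) = (-16.1028) + (-7.448) + 4.0446 + 0.3654 + 0.2471 = -18.8937.
|u| = √(4.26² + (-2.8)² + (-3.21)² + (-0.42)² + (-3.53)²) = √(18.1476 + 7.84 + 10.3041 + 0.1764 + 12.4609) = √48.929, |v| = √((-3.78)² + 2.66² + (-1.26)² + (-0.87)² + (-0.07)²) = √(14.2884 + 7.0756 + 1.5876 + 0.7569 + 0.0049) = √23.7134.
cos θ = (u·v)/(|u||v|) = -18.8937/(√48.929·√23.7134) ≈ -0.554673
θ = arccos(-0.554673) ≈ 123.69°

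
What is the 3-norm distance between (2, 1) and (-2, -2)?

(Σ|x_i - y_i|^3)^(1/3) = (|2 - (-2)|^3 + |1 - (-2)|^3)^(1/3)
= (4^3 + 3^3)^(1/3) = (64 + 27)^(1/3) = (91)^(1/3) ≈ 4.4979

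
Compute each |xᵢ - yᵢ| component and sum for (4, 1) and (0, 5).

Σ|x_i - y_i| = |4 - 0| + |1 - 5| = 4 + 4 = 8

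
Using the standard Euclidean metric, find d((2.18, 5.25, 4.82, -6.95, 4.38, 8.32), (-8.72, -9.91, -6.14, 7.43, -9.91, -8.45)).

√(Σ(x_i - y_i)²) = √((2.18 - (-8.72))² + (5.25 - (-9.91))² + (4.82 - (-6.14))² + (-6.95 - 7.43)² + (4.38 - (-9.91))² + (8.32 - (-8.45))²)
= √(10.9² + 15.16² + 10.96² + (-14.38)² + 14.29² + 16.77²) = √(118.81 + 229.8256 + 120.1216 + 206.7844 + 204.2041 + 281.2329) = √1160.9786 ≈ 34.0731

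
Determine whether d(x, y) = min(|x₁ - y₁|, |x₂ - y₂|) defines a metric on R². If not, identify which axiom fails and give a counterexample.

No. d fails identity of indiscernibles: take x = (5, 0) and y = (5, 4). Then d(x,y) = min(|5 - 5|, |0 - 4|) = min(0, 4) = 0, yet x ≠ y.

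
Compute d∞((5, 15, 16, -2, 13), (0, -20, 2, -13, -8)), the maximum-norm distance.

max(|x_i - y_i|) = max(|5 - 0|, |15 - (-20)|, |16 - 2|, |-2 - (-13)|, |13 - (-8)|) = max(5, 35, 14, 11, 21) = 35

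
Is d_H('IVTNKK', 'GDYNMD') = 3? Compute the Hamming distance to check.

Differing positions: 1, 2, 3, 5, 6. Hamming distance = 5, so the claim that d_H = 3 is false.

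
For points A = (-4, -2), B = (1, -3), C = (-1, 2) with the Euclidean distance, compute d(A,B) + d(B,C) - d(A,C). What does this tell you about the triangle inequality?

d(A,B) = √(5² + 1²) = √26 ≈ 5.099, d(B,C) = √(2² + 5²) = √29 ≈ 5.3852, d(A,C) = √(3² + 4²) = √25 = 5.
d(A,B) + d(B,C) - d(A,C) = 5.099 + 5.3852 - 5 = 10.4842 - 5 = 5.4842 (to 4 decimal places). This is ≥ 0, so the triangle inequality holds for these points.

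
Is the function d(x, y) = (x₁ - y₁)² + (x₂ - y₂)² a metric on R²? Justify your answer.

No. The squared Euclidean distance fails the triangle inequality. Counterexample: x = (0, 0), y = (3, 2), z = (6, 4). d(x,z) = 6² + 4² = 52, but d(x,y) + d(y,z) = (3² + 2²) + (3² + 2²) = 13 + 13 = 26. Since 52 > 26, the triangle inequality is violated. (Note: √d, the ordinary Euclidean distance, IS a metric.)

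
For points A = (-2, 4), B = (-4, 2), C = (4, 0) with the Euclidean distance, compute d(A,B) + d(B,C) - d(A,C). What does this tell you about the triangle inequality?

d(A,B) = √(2² + 2²) = √8 ≈ 2.8284, d(B,C) = √(8² + 2²) = √68 ≈ 8.2462, d(A,C) = √(6² + 4²) = √52 ≈ 7.2111.
d(A,B) + d(B,C) - d(A,C) = 2.8284 + 8.2462 - 7.2111 = 11.0746 - 7.2111 = 3.8635 (to 4 decimal places). This is ≥ 0, so the triangle inequality holds for these points.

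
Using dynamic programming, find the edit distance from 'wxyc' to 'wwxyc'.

Let D[i][j] be the edit distance between the first i characters of 'wxyc' and the first j characters of 'wwxyc', with D[i][0] = i, D[0][j] = j, and D[i][j] = D[i-1][j-1] if the characters match, else 1 + min(D[i-1][j], D[i][j-1], D[i-1][j-1]). Filling the table (rows: prefixes of 'wxyc', columns: prefixes of 'wwxyc'):
     ε  w  w  x  y  c
  ε  0  1  2  3  4  5
  w  1  0  1  2  3  4
  x  2  1  1  1  2  3
  y  3  2  2  2  1  2
  c  4  3  3  3  2  1
The bottom-right entry gives D[4][5] = 1, so no sequence of fewer than 1 edit works. Backtracking through the table gives one optimal edit sequence (1 edit):
  wxyc → wwxyc (ins w @1)
Edit distance = 1.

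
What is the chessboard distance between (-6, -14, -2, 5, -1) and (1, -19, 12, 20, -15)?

max(|x_i - y_i|) = max(|-6 - 1|, |-14 - (-19)|, |-2 - 12|, |5 - 20|, |-1 - (-15)|) = max(7, 5, 14, 15, 14) = 15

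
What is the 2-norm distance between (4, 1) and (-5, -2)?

(Σ|x_i - y_i|^2)^(1/2) = (|4 - (-5)|^2 + |1 - (-2)|^2)^(1/2)
= (9^2 + 3^2)^(1/2) = (81 + 9)^(1/2) = (90)^(1/2) ≈ 9.4868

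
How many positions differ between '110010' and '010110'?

Differing positions: 1, 4. Hamming distance = 2.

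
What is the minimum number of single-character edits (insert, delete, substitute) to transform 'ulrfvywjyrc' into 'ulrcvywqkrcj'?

Let D[i][j] be the edit distance between the first i characters of 'ulrfvywjyrc' and the first j characters of 'ulrcvywqkrcj', with D[i][0] = i, D[0][j] = j, and D[i][j] = D[i-1][j-1] if the characters match, else 1 + min(D[i-1][j], D[i][j-1], D[i-1][j-1]). Filling the table (rows: prefixes of 'ulrfvywjyrc', columns: prefixes of 'ulrcvywqkrcj'):
     ε  u  l  r  c  v  y  w  q  k  r  c  j
  ε  0  1  2  3  4  5  6  7  8  9 10 11 12
  u  1  0  1  2  3  4  5  6  7  8  9 10 11
  l  2  1  0  1  2  3  4  5  6  7  8  9 10
  r  3  2  1  0  1  2  3  4  5  6  7  8  9
  f  4  3  2  1  1  2  3  4  5  6  7  8  9
  v  5  4  3  2  2  1  2  3  4  5  6  7  8
  y  6  5  4  3  3  2  1  2  3  4  5  6  7
  w  7  6  5  4  4  3  2  1  2  3  4  5  6
  j  8  7  6  5  5  4  3  2  2  3  4  5  5
  y  9  8  7  6  6  5  4  3  3  3  4  5  6
  r 10  9  8  7  7  6  5  4  4  4  3  4  5
  c 11 10  9  8  7  7  6  5  5  5  4  3  4
The bottom-right entry gives D[11][12] = 4, so no sequence of fewer than 4 edits works. Backtracking through the table gives one optimal edit sequence (4 edits):
  ulrfvywjyrc → ulrcvywjyrc (sub f→c @4)
  ulrcvywjyrc → ulrcvywqyrc (sub j→q @8)
  ulrcvywqyrc → ulrcvywqkrc (sub y→k @9)
  ulrcvywqkrc → ulrcvywqkrcj (ins j @12)
Edit distance = 4.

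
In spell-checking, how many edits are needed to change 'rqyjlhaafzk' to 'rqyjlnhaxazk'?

Let D[i][j] be the edit distance between the first i characters of 'rqyjlhaafzk' and the first j characters of 'rqyjlnhaxazk', with D[i][0] = i, D[0][j] = j, and D[i][j] = D[i-1][j-1] if the characters match, else 1 + min(D[i-1][j], D[i][j-1], D[i-1][j-1]). Filling the table (rows: prefixes of 'rqyjlhaafzk', columns: prefixes of 'rqyjlnhaxazk'):
     ε  r  q  y  j  l  n  h  a  x  a  z  k
  ε  0  1  2  3  4  5  6  7  8  9 10 11 12
  r  1  0  1  2  3  4  5  6  7  8  9 10 11
  q  2  1  0  1  2  3  4  5  6  7  8  9 10
  y  3  2  1  0  1  2  3  4  5  6  7  8  9
  j  4  3  2  1  0  1  2  3  4  5  6  7  8
  l  5  4  3  2  1  0  1  2  3  4  5  6  7
  h  6  5  4  3  2  1  1  1  2  3  4  5  6
  a  7  6  5  4  3  2  2  2  1  2  3  4  5
  a  8  7  6  5  4  3  3  3  2  2  2  3  4
  f  9  8  7  6  5  4  4  4  3  3  3  3  4
  z 10  9  8  7  6  5  5  5  4  4  4  3  4
  k 11 10  9  8  7  6  6  6  5  5  5  4  3
The bottom-right entry gives D[11][12] = 3, so no sequence of fewer than 3 edits works. Backtracking through the table gives one optimal edit sequence (3 edits):
  rqyjlhaafzk → rqyjlnhaafzk (ins n @6)
  rqyjlnhaafzk → rqyjlnhaxfzk (sub a→x @9)
  rqyjlnhaxfzk → rqyjlnhaxazk (sub f→a @10)
Edit distance = 3.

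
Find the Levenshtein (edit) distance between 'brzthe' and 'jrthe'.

Let D[i][j] be the edit distance between the first i characters of 'brzthe' and the first j characters of 'jrthe', with D[i][0] = i, D[0][j] = j, and D[i][j] = D[i-1][j-1] if the characters match, else 1 + min(D[i-1][j], D[i][j-1], D[i-1][j-1]). Filling the table (rows: prefixes of 'brzthe', columns: prefixes of 'jrthe'):
     ε  j  r  t  h  e
  ε  0  1  2  3  4  5
  b  1  1  2  3  4  5
  r  2  2  1  2  3  4
  z  3  3  2  2  3  4
  t  4  4  3  2  3  4
  h  5  5  4  3  2  3
  e  6  6  5  4  3  2
The bottom-right entry gives D[6][5] = 2, so no sequence of fewer than 2 edits works. Backtracking through the table gives one optimal edit sequence (2 edits):
  brzthe → jrzthe (sub b→j @1)
  jrzthe → jrthe (del z @3)
Edit distance = 2.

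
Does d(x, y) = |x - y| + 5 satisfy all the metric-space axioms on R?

No. d fails identity of indiscernibles (specifically d(x,x) = 0): d(4, 4) = |4 - 4| + 5 = 0 + 5 = 5 ≠ 0.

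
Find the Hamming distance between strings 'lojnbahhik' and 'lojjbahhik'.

Differing positions: 4. Hamming distance = 1.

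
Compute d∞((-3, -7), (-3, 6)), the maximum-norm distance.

max(|x_i - y_i|) = max(|-3 - (-3)|, |-7 - 6|) = max(0, 13) = 13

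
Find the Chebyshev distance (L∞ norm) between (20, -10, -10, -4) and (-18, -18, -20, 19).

max(|x_i - y_i|) = max(|20 - (-18)|, |-10 - (-18)|, |-10 - (-20)|, |-4 - 19|) = max(38, 8, 10, 23) = 38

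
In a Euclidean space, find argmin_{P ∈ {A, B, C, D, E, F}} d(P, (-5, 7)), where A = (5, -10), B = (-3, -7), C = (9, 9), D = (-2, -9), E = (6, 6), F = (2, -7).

Distances: d(A) ≈ 19.7231, d(B) ≈ 14.1421, d(C) ≈ 14.1421, d(D) ≈ 16.2788, d(E) ≈ 11.0454, d(F) ≈ 15.6525. Nearest: E = (6, 6) with distance 11.0454.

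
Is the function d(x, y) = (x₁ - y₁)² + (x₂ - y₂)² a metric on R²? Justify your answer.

No. The squared Euclidean distance fails the triangle inequality. Counterexample: x = (0, 0), y = (5, 4), z = (10, 8). d(x,z) = 10² + 8² = 164, but d(x,y) + d(y,z) = (5² + 4²) + (5² + 4²) = 41 + 41 = 82. Since 164 > 82, the triangle inequality is violated. (Note: √d, the ordinary Euclidean distance, IS a metric.)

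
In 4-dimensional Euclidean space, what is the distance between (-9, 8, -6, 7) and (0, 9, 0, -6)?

√(Σ(x_i - y_i)²) = √((-9 - 0)² + (8 - 9)² + (-6 - 0)² + (7 - (-6))²)
= √((-9)² + (-1)² + (-6)² + 13²) = √(81 + 1 + 36 + 169) = √287 ≈ 16.9411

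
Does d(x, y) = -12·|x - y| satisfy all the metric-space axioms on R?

No. With c = -12 < 0, d fails non-negativity: d(7, 12) = -12·|7 - 12| = -12·5 = -60 < 0.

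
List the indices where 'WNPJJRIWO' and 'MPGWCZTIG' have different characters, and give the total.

Differing positions: 1, 2, 3, 4, 5, 6, 7, 8, 9. Hamming distance = 9.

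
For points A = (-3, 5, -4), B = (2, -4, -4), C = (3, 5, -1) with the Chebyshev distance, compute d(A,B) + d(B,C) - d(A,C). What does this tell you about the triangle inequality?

d(A,B) = max(5, 9, 0) = 9, d(B,C) = max(1, 9, 3) = 9, d(A,C) = max(6, 0, 3) = 6.
d(A,B) + d(B,C) - d(A,C) = 9 + 9 - 6 = 18 - 6 = 12. This is ≥ 0, so the triangle inequality holds for these points.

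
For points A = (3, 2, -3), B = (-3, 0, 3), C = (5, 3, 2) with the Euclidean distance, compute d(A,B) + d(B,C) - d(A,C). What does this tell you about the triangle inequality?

d(A,B) = √(6² + 2² + 6²) = √76 ≈ 8.7178, d(B,C) = √(8² + 3² + 1²) = √74 ≈ 8.6023, d(A,C) = √(2² + 1² + 5²) = √30 ≈ 5.4772.
d(A,B) + d(B,C) - d(A,C) = 8.7178 + 8.6023 - 5.4772 = 17.3201 - 5.4772 = 11.8429 (to 4 decimal places). This is ≥ 0, so the triangle inequality holds for these points.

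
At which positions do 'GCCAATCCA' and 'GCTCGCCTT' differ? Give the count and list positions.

Differing positions: 3, 4, 5, 6, 8, 9. Hamming distance = 6.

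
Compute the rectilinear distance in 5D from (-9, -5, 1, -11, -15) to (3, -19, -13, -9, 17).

Σ|x_i - y_i| = |-9 - 3| + |-5 - (-19)| + |1 - (-13)| + |-11 - (-9)| + |-15 - 17| = 12 + 14 + 14 + 2 + 32 = 74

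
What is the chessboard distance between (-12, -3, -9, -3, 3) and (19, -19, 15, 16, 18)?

max(|x_i - y_i|) = max(|-12 - 19|, |-3 - (-19)|, |-9 - 15|, |-3 - 16|, |3 - 18|) = max(31, 16, 24, 19, 15) = 31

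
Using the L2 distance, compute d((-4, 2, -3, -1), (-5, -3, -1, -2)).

(Σ|x_i - y_i|^2)^(1/2) = (|-4 - (-5)|^2 + |2 - (-3)|^2 + |-3 - (-1)|^2 + |-1 - (-2)|^2)^(1/2)
= (1^2 + 5^2 + 2^2 + 1^2)^(1/2) = (1 + 25 + 4 + 1)^(1/2) = (31)^(1/2) ≈ 5.5678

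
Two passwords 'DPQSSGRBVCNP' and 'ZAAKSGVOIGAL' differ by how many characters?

Differing positions: 1, 2, 3, 4, 7, 8, 9, 10, 11, 12. Hamming distance = 10.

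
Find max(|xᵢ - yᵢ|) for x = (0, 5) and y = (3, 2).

max(|x_i - y_i|) = max(|0 - 3|, |5 - 2|) = max(3, 3) = 3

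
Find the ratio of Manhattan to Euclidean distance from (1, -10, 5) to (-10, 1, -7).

L1 = |1 - (-10)| + |-10 - 1| + |5 - (-7)| = 11 + 11 + 12 = 34
L2 = √(11² + 11² + 12²) = √386 ≈ 19.6469
L1 ≥ L2 always (equality iff movement is along one axis); L1 > L2 here.
Ratio L1/L2 = 34/√386 ≈ 1.7306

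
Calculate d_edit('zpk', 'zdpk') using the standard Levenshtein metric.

Let D[i][j] be the edit distance between the first i characters of 'zpk' and the first j characters of 'zdpk', with D[i][0] = i, D[0][j] = j, and D[i][j] = D[i-1][j-1] if the characters match, else 1 + min(D[i-1][j], D[i][j-1], D[i-1][j-1]). Filling the table (rows: prefixes of 'zpk', columns: prefixes of 'zdpk'):
     ε  z  d  p  k
  ε  0  1  2  3  4
  z  1  0  1  2  3
  p  2  1  1  1  2
  k  3  2  2  2  1
The bottom-right entry gives D[3][4] = 1, so no sequence of fewer than 1 edit works. Backtracking through the table gives one optimal edit sequence (1 edit):
  zpk → zdpk (ins d @2)
Edit distance = 1.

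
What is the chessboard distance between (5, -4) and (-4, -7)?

max(|x_i - y_i|) = max(|5 - (-4)|, |-4 - (-7)|) = max(9, 3) = 9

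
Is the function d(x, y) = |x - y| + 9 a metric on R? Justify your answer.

No. d fails identity of indiscernibles (specifically d(x,x) = 0): d(-3, -3) = |-3 - (-3)| + 9 = 0 + 9 = 9 ≠ 0.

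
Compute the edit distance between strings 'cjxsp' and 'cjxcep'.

Let D[i][j] be the edit distance between the first i characters of 'cjxsp' and the first j characters of 'cjxcep', with D[i][0] = i, D[0][j] = j, and D[i][j] = D[i-1][j-1] if the characters match, else 1 + min(D[i-1][j], D[i][j-1], D[i-1][j-1]). Filling the table (rows: prefixes of 'cjxsp', columns: prefixes of 'cjxcep'):
     ε  c  j  x  c  e  p
  ε  0  1  2  3  4  5  6
  c  1  0  1  2  3  4  5
  j  2  1  0  1  2  3  4
  x  3  2  1  0  1  2  3
  s  4  3  2  1  1  2  3
  p  5  4  3  2  2  2  2
The bottom-right entry gives D[5][6] = 2, so no sequence of fewer than 2 edits works. Backtracking through the table gives one optimal edit sequence (2 edits):
  cjxsp → cjxcsp (ins c @4)
  cjxcsp → cjxcep (sub s→e @5)
Edit distance = 2.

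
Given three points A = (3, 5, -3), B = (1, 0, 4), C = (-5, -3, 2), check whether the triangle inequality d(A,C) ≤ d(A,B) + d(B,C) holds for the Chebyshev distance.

d(A,B) = max(2, 5, 7) = 7, d(B,C) = max(6, 3, 2) = 6, d(A,C) = max(8, 8, 5) = 8.
d(A,C) = 8 ≤ 7 + 6 = 13. Triangle inequality is satisfied.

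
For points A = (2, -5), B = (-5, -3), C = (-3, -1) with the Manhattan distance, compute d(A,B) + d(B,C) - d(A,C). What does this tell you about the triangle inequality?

d(A,B) = 7 + 2 = 9, d(B,C) = 2 + 2 = 4, d(A,C) = 5 + 4 = 9.
d(A,B) + d(B,C) - d(A,C) = 9 + 4 - 9 = 13 - 9 = 4. This is ≥ 0, so the triangle inequality holds for these points.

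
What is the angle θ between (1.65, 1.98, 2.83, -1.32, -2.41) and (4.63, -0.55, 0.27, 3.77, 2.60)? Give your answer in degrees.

With u = (1.65, 1.98, 2.83, -1.32, -2.41), v = (4.63, -0.55, 0.27, 3.77, 2.60):
u·v = 1.65·4.63 + 1.98·(-0.55) + 2.83·0.27 + (-1.32)·3.77 + (-2.41)·2.6 = 7.6395 + (-1.089) + 0.7641 + (-4.9764) + (-6.266) = -3.9278.
|u| = √(1.65² + 1.98² + 2.83² + (-1.32)² + (-2.41)²) = √(2.7225 + 3.9204 + 8.0089 + 1.7424 + 5.8081) = √22.2023, |v| = √(4.63² + (-0.55)² + 0.27² + 3.77² + 2.6²) = √(21.4369 + 0.3025 + 0.0729 + 14.2129 + 6.76) = √42.7852.
cos θ = (u·v)/(|u||v|) = -3.9278/(√22.2023·√42.7852) ≈ -0.127439
θ = arccos(-0.127439) ≈ 97.32°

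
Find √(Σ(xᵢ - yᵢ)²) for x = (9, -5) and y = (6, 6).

√(Σ(x_i - y_i)²) = √((9 - 6)² + (-5 - 6)²)
= √(3² + (-11)²) = √(9 + 121) = √130 ≈ 11.4018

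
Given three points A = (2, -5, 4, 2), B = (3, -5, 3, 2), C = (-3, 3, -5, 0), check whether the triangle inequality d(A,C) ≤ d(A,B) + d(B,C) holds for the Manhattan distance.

d(A,B) = 1 + 0 + 1 + 0 = 2, d(B,C) = 6 + 8 + 8 + 2 = 24, d(A,C) = 5 + 8 + 9 + 2 = 24.
d(A,C) = 24 ≤ 2 + 24 = 26. Triangle inequality is satisfied.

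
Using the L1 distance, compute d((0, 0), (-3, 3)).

Σ|x_i - y_i| = |0 - (-3)| + |0 - 3| = 3 + 3 = 6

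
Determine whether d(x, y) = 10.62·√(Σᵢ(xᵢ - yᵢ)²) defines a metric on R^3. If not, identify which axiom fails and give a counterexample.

Yes. The L2 (Euclidean) norm induces a metric on R^3, and multiplying a metric by a positive constant 10.62 > 0 preserves all four axioms: non-negativity (10.62·||x-y|| ≥ 0), identity (10.62·||x-y|| = 0 ⟺ ||x-y|| = 0 ⟺ x = y), symmetry (||x-y|| = ||y-x||), and the triangle inequality (10.62·||x-z|| ≤ 10.62·||x-y|| + 10.62·||y-z||). So d is a metric.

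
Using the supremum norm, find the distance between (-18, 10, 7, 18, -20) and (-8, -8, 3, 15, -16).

max(|x_i - y_i|) = max(|-18 - (-8)|, |10 - (-8)|, |7 - 3|, |18 - 15|, |-20 - (-16)|) = max(10, 18, 4, 3, 4) = 18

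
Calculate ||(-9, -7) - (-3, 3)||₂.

√(Σ(x_i - y_i)²) = √((-9 - (-3))² + (-7 - 3)²)
= √((-6)² + (-10)²) = √(36 + 100) = √136 ≈ 11.6619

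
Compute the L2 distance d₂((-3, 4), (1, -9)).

√(Σ(x_i - y_i)²) = √((-3 - 1)² + (4 - (-9))²)
= √((-4)² + 13²) = √(16 + 169) = √185 ≈ 13.6015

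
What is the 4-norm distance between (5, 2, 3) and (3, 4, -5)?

(Σ|x_i - y_i|^4)^(1/4) = (|5 - 3|^4 + |2 - 4|^4 + |3 - (-5)|^4)^(1/4)
= (2^4 + 2^4 + 8^4)^(1/4) = (16 + 16 + 4096)^(1/4) = (4128)^(1/4) ≈ 8.0156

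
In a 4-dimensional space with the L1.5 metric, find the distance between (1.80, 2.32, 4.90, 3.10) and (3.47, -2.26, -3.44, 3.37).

(Σ|x_i - y_i|^1.5)^(1/1.5) = (|1.8 - 3.47|^1.5 + |2.32 - (-2.26)|^1.5 + |4.9 - (-3.44)|^1.5 + |3.1 - 3.37|^1.5)^(1/1.5)
= (1.67^1.5 + 4.58^1.5 + 8.34^1.5 + 0.27^1.5)^(1/1.5) ≈ (2.1581 + 9.8016 + 24.0851 + 0.1403)^(1/1.5) = (36.1851)^(1/1.5) ≈ 10.9401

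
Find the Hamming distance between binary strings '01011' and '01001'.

Differing positions: 4. Hamming distance = 1.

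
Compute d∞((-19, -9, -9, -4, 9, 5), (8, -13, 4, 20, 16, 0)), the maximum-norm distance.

max(|x_i - y_i|) = max(|-19 - 8|, |-9 - (-13)|, |-9 - 4|, |-4 - 20|, |9 - 16|, |5 - 0|) = max(27, 4, 13, 24, 7, 5) = 27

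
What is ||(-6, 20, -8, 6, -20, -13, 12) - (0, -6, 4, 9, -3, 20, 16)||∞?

max(|x_i - y_i|) = max(|-6 - 0|, |20 - (-6)|, |-8 - 4|, |6 - 9|, |-20 - (-3)|, |-13 - 20|, |12 - 16|) = max(6, 26, 12, 3, 17, 33, 4) = 33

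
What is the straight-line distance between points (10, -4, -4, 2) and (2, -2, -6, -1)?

√(Σ(x_i - y_i)²) = √((10 - 2)² + (-4 - (-2))² + (-4 - (-6))² + (2 - (-1))²)
= √(8² + (-2)² + 2² + 3²) = √(64 + 4 + 4 + 9) = √81 = 9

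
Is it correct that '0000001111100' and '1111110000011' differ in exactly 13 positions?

Differing positions: 1, 2, 3, 4, 5, 6, 7, 8, 9, 10, 11, 12, 13. Hamming distance = 13, so the claim is true.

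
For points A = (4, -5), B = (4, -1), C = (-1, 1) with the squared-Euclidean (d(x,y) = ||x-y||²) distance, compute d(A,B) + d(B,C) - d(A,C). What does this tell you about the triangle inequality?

d(A,B) = 0² + 4² = 16, d(B,C) = 5² + 2² = 29, d(A,C) = 5² + 6² = 61.
d(A,B) + d(B,C) - d(A,C) = 16 + 29 - 61 = 45 - 61 = -16. This is < 0, so the triangle inequality FAILS for these points (squared-Euclidean is not a metric).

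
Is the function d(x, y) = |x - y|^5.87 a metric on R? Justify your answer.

No. d(x,y) = |x-y|^5.87 fails the triangle inequality since p = 5.87 > 1. Counterexample: x = -5, y = 5, z = 13. d(x,z) = |-5 - 13|^5.87 = 18^5.87 ≈ 23358750.3418, but d(x,y) + d(y,z) = 10^5.87 + 8^5.87 ≈ 741310.2413 + 200049.847 = 941360.0883. Since 23358750.3418 > 941360.0883, the triangle inequality is violated.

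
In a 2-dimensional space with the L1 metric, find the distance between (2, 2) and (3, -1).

Σ|x_i - y_i| = |2 - 3| + |2 - (-1)| = 1 + 3 = 4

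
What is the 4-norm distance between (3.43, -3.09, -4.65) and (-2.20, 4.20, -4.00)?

(Σ|x_i - y_i|^4)^(1/4) = (|3.43 - (-2.2)|^4 + |-3.09 - 4.2|^4 + |-4.65 - (-4)|^4)^(1/4)
= (5.63^4 + 7.29^4 + 0.65^4)^(1/4) ≈ (1004.6935 + 2824.2954 + 0.1785)^(1/4) = (3829.1674)^(1/4) ≈ 7.8664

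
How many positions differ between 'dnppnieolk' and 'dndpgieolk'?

Differing positions: 3, 5. Hamming distance = 2.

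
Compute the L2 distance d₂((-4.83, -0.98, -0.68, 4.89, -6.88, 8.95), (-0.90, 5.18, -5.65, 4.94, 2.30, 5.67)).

√(Σ(x_i - y_i)²) = √((-4.83 - (-0.9))² + (-0.98 - 5.18)² + (-0.68 - (-5.65))² + (4.89 - 4.94)² + (-6.88 - 2.3)² + (8.95 - 5.67)²)
= √((-3.93)² + (-6.16)² + 4.97² + (-0.05)² + (-9.18)² + 3.28²) = √(15.4449 + 37.9456 + 24.7009 + 0.0025 + 84.2724 + 10.7584) = √173.1247 ≈ 13.1577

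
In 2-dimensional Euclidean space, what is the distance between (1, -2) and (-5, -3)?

√(Σ(x_i - y_i)²) = √((1 - (-5))² + (-2 - (-3))²)
= √(6² + 1²) = √(36 + 1) = √37 ≈ 6.0828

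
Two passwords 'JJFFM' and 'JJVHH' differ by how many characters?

Differing positions: 3, 4, 5. Hamming distance = 3.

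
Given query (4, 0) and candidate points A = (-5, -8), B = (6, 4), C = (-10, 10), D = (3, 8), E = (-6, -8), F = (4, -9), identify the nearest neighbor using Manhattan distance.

Distances: d(A) = 17, d(B) = 6, d(C) = 24, d(D) = 9, d(E) = 18, d(F) = 9. Nearest: B = (6, 4) with distance 6.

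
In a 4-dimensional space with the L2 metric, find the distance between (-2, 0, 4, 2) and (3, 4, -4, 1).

(Σ|x_i - y_i|^2)^(1/2) = (|-2 - 3|^2 + |0 - 4|^2 + |4 - (-4)|^2 + |2 - 1|^2)^(1/2)
= (5^2 + 4^2 + 8^2 + 1^2)^(1/2) = (25 + 16 + 64 + 1)^(1/2) = (106)^(1/2) ≈ 10.2956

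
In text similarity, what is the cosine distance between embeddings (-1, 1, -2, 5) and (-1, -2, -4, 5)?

With u = (-1, 1, -2, 5), v = (-1, -2, -4, 5):
u·v = (-1)·(-1) + 1·(-2) + (-2)·(-4) + 5·5 = 1 + (-2) + 8 + 25 = 32.
|u| = √((-1)² + 1² + (-2)² + 5²) = √31, |v| = √((-1)² + (-2)² + (-4)² + 5²) = √46, so |u||v| = √(31·46) = √1426.
cos θ = (u·v)/(|u||v|) = 32/√1426 ≈ 0.8474
Cosine distance = 1 - cos θ ≈ 1 - 0.8474 = 0.1526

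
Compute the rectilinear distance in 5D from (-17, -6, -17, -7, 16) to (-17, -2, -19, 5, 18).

Σ|x_i - y_i| = |-17 - (-17)| + |-6 - (-2)| + |-17 - (-19)| + |-7 - 5| + |16 - 18| = 0 + 4 + 2 + 12 + 2 = 20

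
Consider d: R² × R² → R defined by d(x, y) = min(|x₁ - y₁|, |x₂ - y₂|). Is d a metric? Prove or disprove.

No. d fails identity of indiscernibles: take x = (-5, 0) and y = (-5, 3). Then d(x,y) = min(|-5 - (-5)|, |0 - 3|) = min(0, 3) = 0, yet x ≠ y.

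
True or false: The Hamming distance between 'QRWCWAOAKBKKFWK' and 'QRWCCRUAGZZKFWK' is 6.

Differing positions: 5, 6, 7, 9, 10, 11. Hamming distance = 6, so the claim is true.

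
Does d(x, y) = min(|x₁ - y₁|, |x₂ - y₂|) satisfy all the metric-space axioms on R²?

No. d fails identity of indiscernibles: take x = (3, 0) and y = (3, 2). Then d(x,y) = min(|3 - 3|, |0 - 2|) = min(0, 2) = 0, yet x ≠ y.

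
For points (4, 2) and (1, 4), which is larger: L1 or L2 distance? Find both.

L1 = |4 - 1| + |2 - 4| = 3 + 2 = 5
L2 = √(3² + 2²) = √13 ≈ 3.6056
L1 ≥ L2 always (equality iff movement is along one axis); L1 > L2 here.
Ratio L1/L2 = 5/√13 ≈ 1.3868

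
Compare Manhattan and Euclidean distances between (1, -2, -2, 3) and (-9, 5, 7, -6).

L1 = |1 - (-9)| + |-2 - 5| + |-2 - 7| + |3 - (-6)| = 10 + 7 + 9 + 9 = 35
L2 = √(10² + 7² + 9² + 9²) = √311 ≈ 17.6352
L1 ≥ L2 always (equality iff movement is along one axis); L1 > L2 here.
Ratio L1/L2 = 35/√311 ≈ 1.9847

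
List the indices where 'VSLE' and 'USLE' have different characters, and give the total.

Differing positions: 1. Hamming distance = 1.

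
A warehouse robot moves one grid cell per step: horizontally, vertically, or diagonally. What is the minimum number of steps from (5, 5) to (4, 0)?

max(|x_i - y_i|) = max(|5 - 4|, |5 - 0|) = max(1, 5) = 5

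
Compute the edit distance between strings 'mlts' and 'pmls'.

Let D[i][j] be the edit distance between the first i characters of 'mlts' and the first j characters of 'pmls', with D[i][0] = i, D[0][j] = j, and D[i][j] = D[i-1][j-1] if the characters match, else 1 + min(D[i-1][j], D[i][j-1], D[i-1][j-1]). Filling the table (rows: prefixes of 'mlts', columns: prefixes of 'pmls'):
     ε  p  m  l  s
  ε  0  1  2  3  4
  m  1  1  1  2  3
  l  2  2  2  1  2
  t  3  3  3  2  2
  s  4  4  4  3  2
The bottom-right entry gives D[4][4] = 2, so no sequence of fewer than 2 edits works. Backtracking through the table gives one optimal edit sequence (2 edits):
  mlts → pmlts (ins p @1)
  pmlts → pmls (del t @4)
Edit distance = 2.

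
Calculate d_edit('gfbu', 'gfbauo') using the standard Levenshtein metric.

Let D[i][j] be the edit distance between the first i characters of 'gfbu' and the first j characters of 'gfbauo', with D[i][0] = i, D[0][j] = j, and D[i][j] = D[i-1][j-1] if the characters match, else 1 + min(D[i-1][j], D[i][j-1], D[i-1][j-1]). Filling the table (rows: prefixes of 'gfbu', columns: prefixes of 'gfbauo'):
     ε  g  f  b  a  u  o
  ε  0  1  2  3  4  5  6
  g  1  0  1  2  3  4  5
  f  2  1  0  1  2  3  4
  b  3  2  1  0  1  2  3
  u  4  3  2  1  1  1  2
The bottom-right entry gives D[4][6] = 2, so no sequence of fewer than 2 edits works. Backtracking through the table gives one optimal edit sequence (2 edits):
  gfbu → gfbau (ins a @4)
  gfbau → gfbauo (ins o @6)
Edit distance = 2.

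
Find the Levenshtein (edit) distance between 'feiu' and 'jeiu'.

Let D[i][j] be the edit distance between the first i characters of 'feiu' and the first j characters of 'jeiu', with D[i][0] = i, D[0][j] = j, and D[i][j] = D[i-1][j-1] if the characters match, else 1 + min(D[i-1][j], D[i][j-1], D[i-1][j-1]). Filling the table (rows: prefixes of 'feiu', columns: prefixes of 'jeiu'):
     ε  j  e  i  u
  ε  0  1  2  3  4
  f  1  1  2  3  4
  e  2  2  1  2  3
  i  3  3  2  1  2
  u  4  4  3  2  1
The bottom-right entry gives D[4][4] = 1, so no sequence of fewer than 1 edit works. Backtracking through the table gives one optimal edit sequence (1 edit):
  feiu → jeiu (sub f→j @1)
Edit distance = 1.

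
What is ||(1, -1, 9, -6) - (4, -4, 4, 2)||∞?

max(|x_i - y_i|) = max(|1 - 4|, |-1 - (-4)|, |9 - 4|, |-6 - 2|) = max(3, 3, 5, 8) = 8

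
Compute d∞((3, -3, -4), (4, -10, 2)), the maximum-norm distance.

max(|x_i - y_i|) = max(|3 - 4|, |-3 - (-10)|, |-4 - 2|) = max(1, 7, 6) = 7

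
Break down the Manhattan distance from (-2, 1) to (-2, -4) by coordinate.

Σ|x_i - y_i| = |-2 - (-2)| + |1 - (-4)| = 0 + 5 = 5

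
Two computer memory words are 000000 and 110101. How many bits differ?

Differing positions: 1, 2, 4, 6. Hamming distance = 4.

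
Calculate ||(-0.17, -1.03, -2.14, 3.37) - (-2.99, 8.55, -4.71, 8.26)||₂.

√(Σ(x_i - y_i)²) = √((-0.17 - (-2.99))² + (-1.03 - 8.55)² + (-2.14 - (-4.71))² + (3.37 - 8.26)²)
= √(2.82² + (-9.58)² + 2.57² + (-4.89)²) = √(7.9524 + 91.7764 + 6.6049 + 23.9121) = √130.2458 ≈ 11.4125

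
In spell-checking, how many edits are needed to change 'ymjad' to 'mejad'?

Let D[i][j] be the edit distance between the first i characters of 'ymjad' and the first j characters of 'mejad', with D[i][0] = i, D[0][j] = j, and D[i][j] = D[i-1][j-1] if the characters match, else 1 + min(D[i-1][j], D[i][j-1], D[i-1][j-1]). Filling the table (rows: prefixes of 'ymjad', columns: prefixes of 'mejad'):
     ε  m  e  j  a  d
  ε  0  1  2  3  4  5
  y  1  1  2  3  4  5
  m  2  1  2  3  4  5
  j  3  2  2  2  3  4
  a  4  3  3  3  2  3
  d  5  4  4  4  3  2
The bottom-right entry gives D[5][5] = 2, so no sequence of fewer than 2 edits works. Backtracking through the table gives one optimal edit sequence (2 edits):
  ymjad → mmjad (sub y→m @1)
  mmjad → mejad (sub m→e @2)
Edit distance = 2.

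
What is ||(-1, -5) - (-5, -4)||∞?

max(|x_i - y_i|) = max(|-1 - (-5)|, |-5 - (-4)|) = max(4, 1) = 4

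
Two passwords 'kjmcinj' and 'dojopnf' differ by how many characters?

Differing positions: 1, 2, 3, 4, 5, 7. Hamming distance = 6.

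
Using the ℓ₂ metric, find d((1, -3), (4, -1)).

√(Σ(x_i - y_i)²) = √((1 - 4)² + (-3 - (-1))²)
= √((-3)² + (-2)²) = √(9 + 4) = √13 ≈ 3.6056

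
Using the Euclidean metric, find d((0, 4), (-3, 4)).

√(Σ(x_i - y_i)²) = √((0 - (-3))² + (4 - 4)²)
= √(3² + 0²) = √(9 + 0) = √9 = 3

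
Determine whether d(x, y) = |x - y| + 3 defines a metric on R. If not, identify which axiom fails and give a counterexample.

No. d fails identity of indiscernibles (specifically d(x,x) = 0): d(-8, -8) = |-8 - (-8)| + 3 = 0 + 3 = 3 ≠ 0.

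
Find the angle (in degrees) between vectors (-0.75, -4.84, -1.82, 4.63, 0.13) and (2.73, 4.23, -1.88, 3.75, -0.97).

With u = (-0.75, -4.84, -1.82, 4.63, 0.13), v = (2.73, 4.23, -1.88, 3.75, -0.97):
u·v = (-0.75)·2.73 + (-4.84)·4.23 + (-1.82)·(-1.88) + 4.63·3.75 + 0.13·(-0.97) = (-2.0475) + (-20.4732) + 3.4216 + 17.3625 + (-0.1261) = -1.8627.
|u| = √((-0.75)² + (-4.84)² + (-1.82)² + 4.63² + 0.13²) = √(0.5625 + 23.4256 + 3.3124 + 21.4369 + 0.0169) = √48.7543, |v| = √(2.73² + 4.23² + (-1.88)² + 3.75² + (-0.97)²) = √(7.4529 + 17.8929 + 3.5344 + 14.0625 + 0.9409) = √43.8836.
cos θ = (u·v)/(|u||v|) = -1.8627/(√48.7543·√43.8836) ≈ -0.04027
θ = arccos(-0.04027) ≈ 92.31°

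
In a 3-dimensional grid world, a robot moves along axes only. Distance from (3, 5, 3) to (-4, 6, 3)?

Σ|x_i - y_i| = |3 - (-4)| + |5 - 6| + |3 - 3| = 7 + 1 + 0 = 8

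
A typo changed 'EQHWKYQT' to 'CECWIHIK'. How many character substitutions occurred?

Differing positions: 1, 2, 3, 5, 6, 7, 8. Hamming distance = 7.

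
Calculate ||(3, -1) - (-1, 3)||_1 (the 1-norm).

Σ|x_i - y_i| = |3 - (-1)| + |-1 - 3| = 4 + 4 = 8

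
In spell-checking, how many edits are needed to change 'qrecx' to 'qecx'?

Let D[i][j] be the edit distance between the first i characters of 'qrecx' and the first j characters of 'qecx', with D[i][0] = i, D[0][j] = j, and D[i][j] = D[i-1][j-1] if the characters match, else 1 + min(D[i-1][j], D[i][j-1], D[i-1][j-1]). Filling the table (rows: prefixes of 'qrecx', columns: prefixes of 'qecx'):
     ε  q  e  c  x
  ε  0  1  2  3  4
  q  1  0  1  2  3
  r  2  1  1  2  3
  e  3  2  1  2  3
  c  4  3  2  1  2
  x  5  4  3  2  1
The bottom-right entry gives D[5][4] = 1, so no sequence of fewer than 1 edit works. Backtracking through the table gives one optimal edit sequence (1 edit):
  qrecx → qecx (del r @2)
Edit distance = 1.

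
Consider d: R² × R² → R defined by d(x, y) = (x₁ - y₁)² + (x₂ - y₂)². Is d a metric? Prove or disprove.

No. The squared Euclidean distance fails the triangle inequality. Counterexample: x = (0, 0), y = (4, 2), z = (8, 4). d(x,z) = 8² + 4² = 80, but d(x,y) + d(y,z) = (4² + 2²) + (4² + 2²) = 20 + 20 = 40. Since 80 > 40, the triangle inequality is violated. (Note: √d, the ordinary Euclidean distance, IS a metric.)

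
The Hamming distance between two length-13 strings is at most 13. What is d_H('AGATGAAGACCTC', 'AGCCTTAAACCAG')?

Differing positions: 3, 4, 5, 6, 8, 12, 13. Hamming distance = 7. The maximum possible Hamming distance for length-13 strings is 13, so d_H/13 = 7/13 ≈ 0.5385.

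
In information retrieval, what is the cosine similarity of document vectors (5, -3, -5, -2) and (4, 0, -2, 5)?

With u = (5, -3, -5, -2), v = (4, 0, -2, 5):
u·v = 5·4 + (-3)·0 + (-5)·(-2) + (-2)·5 = 20 + 0 + 10 + (-10) = 20.
|u| = √(5² + (-3)² + (-5)² + (-2)²) = √63, |v| = √(4² + 0² + (-2)² + 5²) = √45, so |u||v| = √(63·45) = √2835.
cos θ = (u·v)/(|u||v|) = 20/√2835 ≈ 0.3756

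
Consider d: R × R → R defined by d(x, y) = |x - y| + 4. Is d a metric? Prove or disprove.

No. d fails identity of indiscernibles (specifically d(x,x) = 0): d(6, 6) = |6 - 6| + 4 = 0 + 4 = 4 ≠ 0.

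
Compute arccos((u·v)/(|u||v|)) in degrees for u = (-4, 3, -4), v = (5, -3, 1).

With u = (-4, 3, -4), v = (5, -3, 1):
u·v = (-4)·5 + 3·(-3) + (-4)·1 = (-20) + (-9) + (-4) = -33.
|u| = √((-4)² + 3² + (-4)²) = √41, |v| = √(5² + (-3)² + 1²) = √35, so |u||v| = √(41·35) = √1435.
cos θ = (u·v)/(|u||v|) = -33/√1435 ≈ -0.87114
θ = arccos(-0.87114) ≈ 150.59°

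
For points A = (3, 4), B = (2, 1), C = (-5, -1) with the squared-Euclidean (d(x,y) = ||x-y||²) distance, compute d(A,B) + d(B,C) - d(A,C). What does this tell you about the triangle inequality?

d(A,B) = 1² + 3² = 10, d(B,C) = 7² + 2² = 53, d(A,C) = 8² + 5² = 89.
d(A,B) + d(B,C) - d(A,C) = 10 + 53 - 89 = 63 - 89 = -26. This is < 0, so the triangle inequality FAILS for these points (squared-Euclidean is not a metric).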